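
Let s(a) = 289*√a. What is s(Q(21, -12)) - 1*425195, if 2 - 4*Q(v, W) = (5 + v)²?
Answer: -425195 + 289*I*√674/2 ≈ -4.252e+5 + 3751.4*I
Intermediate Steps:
Q(v, W) = ½ - (5 + v)²/4
s(Q(21, -12)) - 1*425195 = 289*√(½ - (5 + 21)²/4) - 1*425195 = 289*√(½ - ¼*26²) - 425195 = 289*√(½ - ¼*676) - 425195 = 289*√(½ - 169) - 425195 = 289*√(-337/2) - 425195 = 289*(I*√674/2) - 425195 = 289*I*√674/2 - 425195 = -425195 + 289*I*√674/2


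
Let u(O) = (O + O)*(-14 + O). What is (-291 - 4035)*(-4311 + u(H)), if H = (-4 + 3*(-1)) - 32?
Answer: 765702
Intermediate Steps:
H = -39 (H = (-4 - 3) - 32 = -7 - 32 = -39)
u(O) = 2*O*(-14 + O) (u(O) = (2*O)*(-14 + O) = 2*O*(-14 + O))
(-291 - 4035)*(-4311 + u(H)) = (-291 - 4035)*(-4311 + 2*(-39)*(-14 - 39)) = -4326*(-4311 + 2*(-39)*(-53)) = -4326*(-4311 + 4134) = -4326*(-177) = 765702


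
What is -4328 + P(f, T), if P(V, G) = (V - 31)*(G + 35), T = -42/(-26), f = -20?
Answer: -80540/13 ≈ -6195.4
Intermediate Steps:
T = 21/13 (T = -42*(-1/26) = 21/13 ≈ 1.6154)
P(V, G) = (-31 + V)*(35 + G)
-4328 + P(f, T) = -4328 + (-1085 - 31*21/13 + 35*(-20) + (21/13)*(-20)) = -4328 + (-1085 - 651/13 - 700 - 420/13) = -4328 - 24276/13 = -80540/13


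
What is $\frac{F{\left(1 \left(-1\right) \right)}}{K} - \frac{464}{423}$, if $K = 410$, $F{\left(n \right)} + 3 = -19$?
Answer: $- \frac{99773}{86715} \approx -1.1506$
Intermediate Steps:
$F{\left(n \right)} = -22$ ($F{\left(n \right)} = -3 - 19 = -22$)
$\frac{F{\left(1 \left(-1\right) \right)}}{K} - \frac{464}{423} = - \frac{22}{410} - \frac{464}{423} = \left(-22\right) \frac{1}{410} - \frac{464}{423} = - \frac{11}{205} - \frac{464}{423} = - \frac{99773}{86715}$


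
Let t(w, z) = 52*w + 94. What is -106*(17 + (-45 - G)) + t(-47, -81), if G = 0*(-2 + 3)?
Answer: 618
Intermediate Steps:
G = 0 (G = 0*1 = 0)
t(w, z) = 94 + 52*w
-106*(17 + (-45 - G)) + t(-47, -81) = -106*(17 + (-45 - 1*0)) + (94 + 52*(-47)) = -106*(17 + (-45 + 0)) + (94 - 2444) = -106*(17 - 45) - 2350 = -106*(-28) - 2350 = 2968 - 2350 = 618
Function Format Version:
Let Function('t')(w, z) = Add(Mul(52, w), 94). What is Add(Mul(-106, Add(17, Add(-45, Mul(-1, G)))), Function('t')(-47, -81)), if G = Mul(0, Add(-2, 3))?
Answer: 618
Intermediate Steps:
G = 0 (G = Mul(0, 1) = 0)
Function('t')(w, z) = Add(94, Mul(52, w))
Add(Mul(-106, Add(17, Add(-45, Mul(-1, G)))), Function('t')(-47, -81)) = Add(Mul(-106, Add(17, Add(-45, Mul(-1, 0)))), Add(94, Mul(52, -47))) = Add(Mul(-106, Add(17, Add(-45, 0))), Add(94, -2444)) = Add(Mul(-106, Add(17, -45)), -2350) = Add(Mul(-106, -28), -2350) = Add(2968, -2350) = 618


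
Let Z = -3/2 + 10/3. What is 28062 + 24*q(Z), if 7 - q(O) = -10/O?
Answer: 311970/11 ≈ 28361.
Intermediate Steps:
Z = 11/6 (Z = -3*1/2 + 10*(1/3) = -3/2 + 10/3 = 11/6 ≈ 1.8333)
q(O) = 7 + 10/O (q(O) = 7 - (-10)/O = 7 + 10/O)
28062 + 24*q(Z) = 28062 + 24*(7 + 10/(11/6)) = 28062 + 24*(7 + 10*(6/11)) = 28062 + 24*(7 + 60/11) = 28062 + 24*(137/11) = 28062 + 3288/11 = 311970/11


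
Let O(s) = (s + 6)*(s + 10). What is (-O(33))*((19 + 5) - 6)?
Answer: -30186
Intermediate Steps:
O(s) = (6 + s)*(10 + s)
(-O(33))*((19 + 5) - 6) = (-(60 + 33**2 + 16*33))*((19 + 5) - 6) = (-(60 + 1089 + 528))*(24 - 6) = -1*1677*18 = -1677*18 = -30186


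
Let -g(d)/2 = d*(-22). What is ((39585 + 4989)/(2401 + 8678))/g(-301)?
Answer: -7429/24455046 ≈ -0.00030378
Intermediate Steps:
g(d) = 44*d (g(d) = -2*d*(-22) = -(-44)*d = 44*d)
((39585 + 4989)/(2401 + 8678))/g(-301) = ((39585 + 4989)/(2401 + 8678))/((44*(-301))) = (44574/11079)/(-13244) = (44574*(1/11079))*(-1/13244) = (14858/3693)*(-1/13244) = -7429/24455046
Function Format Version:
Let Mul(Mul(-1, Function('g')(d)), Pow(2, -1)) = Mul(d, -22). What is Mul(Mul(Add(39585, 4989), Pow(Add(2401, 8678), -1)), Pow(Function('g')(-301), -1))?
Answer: Rational(-7429, 24455046) ≈ -0.00030378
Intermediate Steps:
Function('g')(d) = Mul(44, d) (Function('g')(d) = Mul(-2, Mul(d, -22)) = Mul(-2, Mul(-22, d)) = Mul(44, d))
Mul(Mul(Add(39585, 4989), Pow(Add(2401, 8678), -1)), Pow(Function('g')(-301), -1)) = Mul(Mul(Add(39585, 4989), Pow(Add(2401, 8678), -1)), Pow(Mul(44, -301), -1)) = Mul(Mul(44574, Pow(11079, -1)), Pow(-13244, -1)) = Mul(Mul(44574, Rational(1, 11079)), Rational(-1, 13244)) = Mul(Rational(14858, 3693), Rational(-1, 13244)) = Rational(-7429, 24455046)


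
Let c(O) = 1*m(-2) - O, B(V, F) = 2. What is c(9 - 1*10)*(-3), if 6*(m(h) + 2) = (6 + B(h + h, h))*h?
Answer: 11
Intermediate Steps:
m(h) = -2 + 4*h/3 (m(h) = -2 + ((6 + 2)*h)/6 = -2 + (8*h)/6 = -2 + 4*h/3)
c(O) = -14/3 - O (c(O) = 1*(-2 + (4/3)*(-2)) - O = 1*(-2 - 8/3) - O = 1*(-14/3) - O = -14/3 - O)
c(9 - 1*10)*(-3) = (-14/3 - (9 - 1*10))*(-3) = (-14/3 - (9 - 10))*(-3) = (-14/3 - 1*(-1))*(-3) = (-14/3 + 1)*(-3) = -11/3*(-3) = 11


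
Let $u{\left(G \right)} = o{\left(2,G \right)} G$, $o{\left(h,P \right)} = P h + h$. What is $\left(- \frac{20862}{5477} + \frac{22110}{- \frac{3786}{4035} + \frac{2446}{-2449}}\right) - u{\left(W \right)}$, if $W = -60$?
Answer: $- \frac{107738559628421}{5824340386} \approx -18498.0$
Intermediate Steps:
$o{\left(h,P \right)} = h + P h$
$u{\left(G \right)} = G \left(2 + 2 G\right)$ ($u{\left(G \right)} = 2 \left(1 + G\right) G = \left(2 + 2 G\right) G = G \left(2 + 2 G\right)$)
$\left(- \frac{20862}{5477} + \frac{22110}{- \frac{3786}{4035} + \frac{2446}{-2449}}\right) - u{\left(W \right)} = \left(- \frac{20862}{5477} + \frac{22110}{- \frac{3786}{4035} + \frac{2446}{-2449}}\right) - 2 \left(-60\right) \left(1 - 60\right) = \left(\left(-20862\right) \frac{1}{5477} + \frac{22110}{\left(-3786\right) \frac{1}{4035} + 2446 \left(- \frac{1}{2449}\right)}\right) - 2 \left(-60\right) \left(-59\right) = \left(- \frac{20862}{5477} + \frac{22110}{- \frac{1262}{1345} - \frac{2446}{2449}}\right) - 7080 = \left(- \frac{20862}{5477} + \frac{22110}{- \frac{6380508}{3293905}}\right) - 7080 = \left(- \frac{20862}{5477} + 22110 \left(- \frac{3293905}{6380508}\right)\right) - 7080 = \left(- \frac{20862}{5477} - \frac{12138039925}{1063418}\right) - 7080 = - \frac{66502229695541}{5824340386} - 7080 = - \frac{107738559628421}{5824340386}$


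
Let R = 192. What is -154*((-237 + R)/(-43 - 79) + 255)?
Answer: -2398935/61 ≈ -39327.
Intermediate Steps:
-154*((-237 + R)/(-43 - 79) + 255) = -154*((-237 + 192)/(-43 - 79) + 255) = -154*(-45/(-122) + 255) = -154*(-45*(-1/122) + 255) = -154*(45/122 + 255) = -154*31155/122 = -2398935/61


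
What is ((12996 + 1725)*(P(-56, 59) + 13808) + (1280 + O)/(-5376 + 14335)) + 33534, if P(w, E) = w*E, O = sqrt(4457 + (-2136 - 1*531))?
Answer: 1385625083642/8959 + sqrt(1790)/8959 ≈ 1.5466e+8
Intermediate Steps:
O = sqrt(1790) (O = sqrt(4457 + (-2136 - 531)) = sqrt(4457 - 2667) = sqrt(1790) ≈ 42.308)
P(w, E) = E*w
((12996 + 1725)*(P(-56, 59) + 13808) + (1280 + O)/(-5376 + 14335)) + 33534 = ((12996 + 1725)*(59*(-56) + 13808) + (1280 + sqrt(1790))/(-5376 + 14335)) + 33534 = (14721*(-3304 + 13808) + (1280 + sqrt(1790))/8959) + 33534 = (14721*10504 + (1280 + sqrt(1790))*(1/8959)) + 33534 = (154629384 + (1280/8959 + sqrt(1790)/8959)) + 33534 = (1385324652536/8959 + sqrt(1790)/8959) + 33534 = 1385625083642/8959 + sqrt(1790)/8959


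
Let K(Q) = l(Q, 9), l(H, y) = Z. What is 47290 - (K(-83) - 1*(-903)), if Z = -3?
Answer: 46390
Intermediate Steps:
l(H, y) = -3
K(Q) = -3
47290 - (K(-83) - 1*(-903)) = 47290 - (-3 - 1*(-903)) = 47290 - (-3 + 903) = 47290 - 1*900 = 47290 - 900 = 46390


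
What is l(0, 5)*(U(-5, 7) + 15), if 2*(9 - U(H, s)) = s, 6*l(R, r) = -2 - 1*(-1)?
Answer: -41/12 ≈ -3.4167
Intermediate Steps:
l(R, r) = -⅙ (l(R, r) = (-2 - 1*(-1))/6 = (-2 + 1)/6 = (⅙)*(-1) = -⅙)
U(H, s) = 9 - s/2
l(0, 5)*(U(-5, 7) + 15) = -((9 - ½*7) + 15)/6 = -((9 - 7/2) + 15)/6 = -(11/2 + 15)/6 = -⅙*41/2 = -41/12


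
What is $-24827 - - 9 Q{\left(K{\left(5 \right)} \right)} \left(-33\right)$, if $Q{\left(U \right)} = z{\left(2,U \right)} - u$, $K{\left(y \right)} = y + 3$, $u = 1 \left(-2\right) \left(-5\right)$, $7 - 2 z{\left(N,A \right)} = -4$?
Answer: $- \frac{46981}{2} \approx -23491.0$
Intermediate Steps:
$z{\left(N,A \right)} = \frac{11}{2}$ ($z{\left(N,A \right)} = \frac{7}{2} - -2 = \frac{7}{2} + 2 = \frac{11}{2}$)
$u = 10$ ($u = \left(-2\right) \left(-5\right) = 10$)
$K{\left(y \right)} = 3 + y$
$Q{\left(U \right)} = - \frac{9}{2}$ ($Q{\left(U \right)} = \frac{11}{2} - 10 = - \frac{9}{2}$)
$-24827 - - 9 Q{\left(K{\left(5 \right)} \right)} \left(-33\right) = -24827 - \left(-9\right) \left(- \frac{9}{2}\right) \left(-33\right) = -24827 - \frac{81}{2} \left(-33\right) = -24827 - - \frac{2673}{2} = -24827 + \frac{2673}{2} = - \frac{46981}{2}$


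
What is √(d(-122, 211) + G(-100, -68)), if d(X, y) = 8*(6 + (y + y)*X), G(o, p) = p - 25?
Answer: I*√411917 ≈ 641.81*I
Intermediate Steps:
G(o, p) = -25 + p
d(X, y) = 48 + 16*X*y (d(X, y) = 8*(6 + (2*y)*X) = 8*(6 + 2*X*y) = 48 + 16*X*y)
√(d(-122, 211) + G(-100, -68)) = √((48 + 16*(-122)*211) + (-25 - 68)) = √((48 - 411872) - 93) = √(-411824 - 93) = √(-411917) = I*√411917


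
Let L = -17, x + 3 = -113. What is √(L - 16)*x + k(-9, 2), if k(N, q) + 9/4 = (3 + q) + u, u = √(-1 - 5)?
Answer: 11/4 + I*√6 - 116*I*√33 ≈ 2.75 - 663.92*I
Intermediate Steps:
x = -116 (x = -3 - 113 = -116)
u = I*√6 (u = √(-6) = I*√6 ≈ 2.4495*I)
k(N, q) = ¾ + q + I*√6 (k(N, q) = -9/4 + ((3 + q) + I*√6) = -9/4 + (3 + q + I*√6) = ¾ + q + I*√6)
√(L - 16)*x + k(-9, 2) = √(-17 - 16)*(-116) + (¾ + 2 + I*√6) = √(-33)*(-116) + (11/4 + I*√6) = (I*√33)*(-116) + (11/4 + I*√6) = -116*I*√33 + (11/4 + I*√6) = 11/4 + I*√6 - 116*I*√33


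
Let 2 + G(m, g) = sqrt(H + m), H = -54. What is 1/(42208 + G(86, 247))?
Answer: 21103/890673202 - sqrt(2)/445336601 ≈ 2.3690e-5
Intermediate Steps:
G(m, g) = -2 + sqrt(-54 + m)
1/(42208 + G(86, 247)) = 1/(42208 + (-2 + sqrt(-54 + 86))) = 1/(42208 + (-2 + sqrt(32))) = 1/(42208 + (-2 + 4*sqrt(2))) = 1/(42206 + 4*sqrt(2))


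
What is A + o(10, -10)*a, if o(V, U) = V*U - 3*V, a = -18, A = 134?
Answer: 2474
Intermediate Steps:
o(V, U) = -3*V + U*V (o(V, U) = U*V - 3*V = -3*V + U*V)
A + o(10, -10)*a = 134 + (10*(-3 - 10))*(-18) = 134 + (10*(-13))*(-18) = 134 - 130*(-18) = 134 + 2340 = 2474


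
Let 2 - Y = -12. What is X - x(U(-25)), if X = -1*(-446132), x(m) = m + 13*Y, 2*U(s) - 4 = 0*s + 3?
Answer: 891893/2 ≈ 4.4595e+5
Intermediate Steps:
Y = 14 (Y = 2 - 1*(-12) = 2 + 12 = 14)
U(s) = 7/2 (U(s) = 2 + (0*s + 3)/2 = 2 + (0 + 3)/2 = 2 + (1/2)*3 = 2 + 3/2 = 7/2)
x(m) = 182 + m (x(m) = m + 13*14 = m + 182 = 182 + m)
X = 446132
X - x(U(-25)) = 446132 - (182 + 7/2) = 446132 - 1*371/2 = 446132 - 371/2 = 891893/2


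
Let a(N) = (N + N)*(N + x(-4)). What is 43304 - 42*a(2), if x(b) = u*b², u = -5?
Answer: 56408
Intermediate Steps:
x(b) = -5*b²
a(N) = 2*N*(-80 + N) (a(N) = (N + N)*(N - 5*(-4)²) = (2*N)*(N - 5*16) = (2*N)*(N - 80) = (2*N)*(-80 + N) = 2*N*(-80 + N))
43304 - 42*a(2) = 43304 - 42*2*2*(-80 + 2) = 43304 - 42*2*2*(-78) = 43304 - 42*(-312) = 43304 - 1*(-13104) = 43304 + 13104 = 56408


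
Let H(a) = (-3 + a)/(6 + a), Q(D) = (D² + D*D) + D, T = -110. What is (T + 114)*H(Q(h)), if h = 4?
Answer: 22/7 ≈ 3.1429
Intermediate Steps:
Q(D) = D + 2*D² (Q(D) = (D² + D²) + D = 2*D² + D = D + 2*D²)
H(a) = (-3 + a)/(6 + a)
(T + 114)*H(Q(h)) = (-110 + 114)*((-3 + 4*(1 + 2*4))/(6 + 4*(1 + 2*4))) = 4*((-3 + 4*(1 + 8))/(6 + 4*(1 + 8))) = 4*((-3 + 4*9)/(6 + 4*9)) = 4*((-3 + 36)/(6 + 36)) = 4*(33/42) = 4*((1/42)*33) = 4*(11/14) = 22/7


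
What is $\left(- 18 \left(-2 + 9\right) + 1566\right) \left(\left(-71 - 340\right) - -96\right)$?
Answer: $-453600$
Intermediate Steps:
$\left(- 18 \left(-2 + 9\right) + 1566\right) \left(\left(-71 - 340\right) - -96\right) = \left(\left(-18\right) 7 + 1566\right) \left(-411 + 96\right) = \left(-126 + 1566\right) \left(-315\right) = 1440 \left(-315\right) = -453600$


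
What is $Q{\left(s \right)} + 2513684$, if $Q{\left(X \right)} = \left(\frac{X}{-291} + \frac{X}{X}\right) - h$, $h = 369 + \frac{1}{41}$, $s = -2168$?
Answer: $\frac{29986461793}{11931} \approx 2.5133 \cdot 10^{6}$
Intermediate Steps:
$h = \frac{15130}{41}$ ($h = 369 + \frac{1}{41} = \frac{15130}{41} \approx 369.02$)
$Q{\left(X \right)} = - \frac{15089}{41} - \frac{X}{291}$ ($Q{\left(X \right)} = \left(\frac{X}{-291} + \frac{X}{X}\right) - \frac{15130}{41} = \left(X \left(- \frac{1}{291}\right) + 1\right) - \frac{15130}{41} = \left(- \frac{X}{291} + 1\right) - \frac{15130}{41} = \left(1 - \frac{X}{291}\right) - \frac{15130}{41} = - \frac{15089}{41} - \frac{X}{291}$)
$Q{\left(s \right)} + 2513684 = \left(- \frac{15089}{41} - - \frac{2168}{291}\right) + 2513684 = \left(- \frac{15089}{41} + \frac{2168}{291}\right) + 2513684 = - \frac{4302011}{11931} + 2513684 = \frac{29986461793}{11931}$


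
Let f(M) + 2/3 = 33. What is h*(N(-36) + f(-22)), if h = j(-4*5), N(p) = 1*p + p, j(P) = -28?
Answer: 3332/3 ≈ 1110.7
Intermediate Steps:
f(M) = 97/3 (f(M) = -⅔ + 33 = 97/3)
N(p) = 2*p (N(p) = p + p = 2*p)
h = -28
h*(N(-36) + f(-22)) = -28*(2*(-36) + 97/3) = -28*(-72 + 97/3) = -28*(-119/3) = 3332/3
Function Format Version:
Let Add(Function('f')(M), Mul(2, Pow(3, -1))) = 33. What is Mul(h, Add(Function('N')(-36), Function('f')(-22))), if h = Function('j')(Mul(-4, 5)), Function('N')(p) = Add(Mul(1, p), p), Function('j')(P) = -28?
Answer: Rational(3332, 3) ≈ 1110.7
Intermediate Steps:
Function('f')(M) = Rational(97, 3) (Function('f')(M) = Add(Rational(-2, 3), 33) = Rational(97, 3))
Function('N')(p) = Mul(2, p) (Function('N')(p) = Add(p, p) = Mul(2, p))
h = -28
Mul(h, Add(Function('N')(-36), Function('f')(-22))) = Mul(-28, Add(Mul(2, -36), Rational(97, 3))) = Mul(-28, Add(-72, Rational(97, 3))) = Mul(-28, Rational(-119, 3)) = Rational(3332, 3)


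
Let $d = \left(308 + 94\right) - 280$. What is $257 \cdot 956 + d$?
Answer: $245814$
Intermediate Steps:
$d = 122$ ($d = 402 - 280 = 122$)
$257 \cdot 956 + d = 257 \cdot 956 + 122 = 245692 + 122 = 245814$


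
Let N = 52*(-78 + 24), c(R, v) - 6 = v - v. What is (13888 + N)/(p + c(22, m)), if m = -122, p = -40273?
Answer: -11080/40267 ≈ -0.27516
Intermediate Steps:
c(R, v) = 6 (c(R, v) = 6 + (v - v) = 6 + 0 = 6)
N = -2808 (N = 52*(-54) = -2808)
(13888 + N)/(p + c(22, m)) = (13888 - 2808)/(-40273 + 6) = 11080/(-40267) = 11080*(-1/40267) = -11080/40267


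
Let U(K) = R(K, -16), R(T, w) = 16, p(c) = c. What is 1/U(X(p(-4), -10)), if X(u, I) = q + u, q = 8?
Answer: 1/16 ≈ 0.062500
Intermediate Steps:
X(u, I) = 8 + u
U(K) = 16
1/U(X(p(-4), -10)) = 1/16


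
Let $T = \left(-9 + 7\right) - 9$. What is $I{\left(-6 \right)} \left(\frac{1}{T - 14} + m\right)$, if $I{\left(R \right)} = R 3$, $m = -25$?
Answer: $\frac{11268}{25} \approx 450.72$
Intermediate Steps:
$I{\left(R \right)} = 3 R$
$T = -11$ ($T = -2 - 9 = -11$)
$I{\left(-6 \right)} \left(\frac{1}{T - 14} + m\right) = 3 \left(-6\right) \left(\frac{1}{-11 - 14} - 25\right) = - 18 \left(\frac{1}{-25} - 25\right) = - 18 \left(- \frac{1}{25} - 25\right) = \left(-18\right) \left(- \frac{626}{25}\right) = \frac{11268}{25}$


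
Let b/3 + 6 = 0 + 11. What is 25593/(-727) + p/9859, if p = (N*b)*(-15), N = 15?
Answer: -254775012/7167493 ≈ -35.546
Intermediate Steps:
b = 15 (b = -18 + 3*(0 + 11) = -18 + 3*11 = -18 + 33 = 15)
p = -3375 (p = (15*15)*(-15) = 225*(-15) = -3375)
25593/(-727) + p/9859 = 25593/(-727) - 3375/9859 = 25593*(-1/727) - 3375*1/9859 = -25593/727 - 3375/9859 = -254775012/7167493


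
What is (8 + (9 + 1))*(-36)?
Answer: -648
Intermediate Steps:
(8 + (9 + 1))*(-36) = (8 + 10)*(-36) = 18*(-36) = -648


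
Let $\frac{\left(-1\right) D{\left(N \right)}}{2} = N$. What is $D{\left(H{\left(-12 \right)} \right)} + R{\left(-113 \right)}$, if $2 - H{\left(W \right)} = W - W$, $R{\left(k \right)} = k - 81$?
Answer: $-198$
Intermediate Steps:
$R{\left(k \right)} = -81 + k$ ($R{\left(k \right)} = k - 81 = -81 + k$)
$H{\left(W \right)} = 2$ ($H{\left(W \right)} = 2 - \left(W - W\right) = 2 - 0 = 2 + 0 = 2$)
$D{\left(N \right)} = - 2 N$
$D{\left(H{\left(-12 \right)} \right)} + R{\left(-113 \right)} = \left(-2\right) 2 - 194 = -4 - 194 = -198$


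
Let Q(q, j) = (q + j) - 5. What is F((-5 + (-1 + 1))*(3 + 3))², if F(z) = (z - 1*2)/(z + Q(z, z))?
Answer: 1024/9025 ≈ 0.11346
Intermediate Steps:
Q(q, j) = -5 + j + q (Q(q, j) = (j + q) - 5 = -5 + j + q)
F(z) = (-2 + z)/(-5 + 3*z) (F(z) = (z - 1*2)/(z + (-5 + z + z)) = (z - 2)/(z + (-5 + 2*z)) = (-2 + z)/(-5 + 3*z))
F((-5 + (-1 + 1))*(3 + 3))² = ((-2 + (-5 + (-1 + 1))*(3 + 3))/(-5 + 3*((-5 + (-1 + 1))*(3 + 3))))² = ((-2 + (-5 + 0)*6)/(-5 + 3*((-5 + 0)*6)))² = ((-2 - 5*6)/(-5 + 3*(-5*6)))² = ((-2 - 30)/(-5 + 3*(-30)))² = (-32/(-5 - 90))² = (-32/(-95))² = (-1/95*(-32))² = (32/95)² = 1024/9025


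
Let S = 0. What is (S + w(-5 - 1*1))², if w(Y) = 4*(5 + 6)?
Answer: 1936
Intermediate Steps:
w(Y) = 44 (w(Y) = 4*11 = 44)
(S + w(-5 - 1*1))² = (0 + 44)² = 44² = 1936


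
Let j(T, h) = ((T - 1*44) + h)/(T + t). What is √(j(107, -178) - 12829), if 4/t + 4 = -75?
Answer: I*√915882634394/8449 ≈ 113.27*I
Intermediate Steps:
t = -4/79 (t = 4/(-4 - 75) = 4/(-79) = 4*(-1/79) = -4/79 ≈ -0.050633)
j(T, h) = (-44 + T + h)/(-4/79 + T) (j(T, h) = ((T - 1*44) + h)/(T - 4/79) = ((T - 44) + h)/(-4/79 + T) = ((-44 + T) + h)/(-4/79 + T) = (-44 + T + h)/(-4/79 + T))
√(j(107, -178) - 12829) = √(79*(-44 + 107 - 178)/(-4 + 79*107) - 12829) = √(79*(-115)/(-4 + 8453) - 12829) = √(79*(-115)/8449 - 12829) = √(79*(1/8449)*(-115) - 12829) = √(-9085/8449 - 12829) = √(-108401306/8449) = I*√915882634394/8449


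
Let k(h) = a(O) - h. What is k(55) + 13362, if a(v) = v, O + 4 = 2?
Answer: 13305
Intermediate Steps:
O = -2 (O = -4 + 2 = -2)
k(h) = -2 - h
k(55) + 13362 = (-2 - 1*55) + 13362 = (-2 - 55) + 13362 = -57 + 13362 = 13305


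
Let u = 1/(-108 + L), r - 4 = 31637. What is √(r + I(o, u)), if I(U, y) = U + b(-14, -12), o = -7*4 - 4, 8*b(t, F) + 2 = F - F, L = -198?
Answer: √126435/2 ≈ 177.79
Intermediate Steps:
r = 31641 (r = 4 + 31637 = 31641)
u = -1/306 (u = 1/(-108 - 198) = 1/(-306) = -1/306 ≈ -0.0032680)
b(t, F) = -¼ (b(t, F) = -¼ + (F - F)/8 = -¼ + (⅛)*0 = -¼ + 0 = -¼)
o = -32 (o = -28 - 4 = -32)
I(U, y) = -¼ + U (I(U, y) = U - ¼ = -¼ + U)
√(r + I(o, u)) = √(31641 + (-¼ - 32)) = √(31641 - 129/4) = √(126435/4) = √126435/2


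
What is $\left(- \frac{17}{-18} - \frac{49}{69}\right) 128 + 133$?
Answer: $\frac{33739}{207} \approx 162.99$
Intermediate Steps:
$\left(- \frac{17}{-18} - \frac{49}{69}\right) 128 + 133 = \left(\left(-17\right) \left(- \frac{1}{18}\right) - \frac{49}{69}\right) 128 + 133 = \left(\frac{17}{18} - \frac{49}{69}\right) 128 + 133 = \frac{97}{414} \cdot 128 + 133 = \frac{6208}{207} + 133 = \frac{33739}{207}$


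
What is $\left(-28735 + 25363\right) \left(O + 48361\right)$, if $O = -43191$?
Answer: $-17433240$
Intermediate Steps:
$\left(-28735 + 25363\right) \left(O + 48361\right) = \left(-28735 + 25363\right) \left(-43191 + 48361\right) = \left(-3372\right) 5170 = -17433240$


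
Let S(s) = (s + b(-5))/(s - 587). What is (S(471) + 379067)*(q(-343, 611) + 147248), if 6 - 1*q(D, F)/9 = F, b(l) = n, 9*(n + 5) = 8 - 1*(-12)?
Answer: 28058682553201/522 ≈ 5.3752e+10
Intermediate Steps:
n = -25/9 (n = -5 + (8 - 1*(-12))/9 = -5 + (8 + 12)/9 = -5 + (1/9)*20 = -5 + 20/9 = -25/9 ≈ -2.7778)
b(l) = -25/9
q(D, F) = 54 - 9*F
S(s) = (-25/9 + s)/(-587 + s) (S(s) = (s - 25/9)/(s - 587) = (-25/9 + s)/(-587 + s))
(S(471) + 379067)*(q(-343, 611) + 147248) = ((-25/9 + 471)/(-587 + 471) + 379067)*((54 - 9*611) + 147248) = ((4214/9)/(-116) + 379067)*((54 - 5499) + 147248) = (-1/116*4214/9 + 379067)*(-5445 + 147248) = (-2107/522 + 379067)*141803 = (197870867/522)*141803 = 28058682553201/522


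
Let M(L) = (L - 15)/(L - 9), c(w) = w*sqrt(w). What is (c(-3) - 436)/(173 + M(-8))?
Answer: -1853/741 - 17*I*sqrt(3)/988 ≈ -2.5007 - 0.029803*I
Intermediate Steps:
c(w) = w**(3/2)
M(L) = (-15 + L)/(-9 + L)
(c(-3) - 436)/(173 + M(-8)) = ((-3)**(3/2) - 436)/(173 + (-15 - 8)/(-9 - 8)) = (-3*I*sqrt(3) - 436)/(173 - 23/(-17)) = (-436 - 3*I*sqrt(3))/(173 - 1/17*(-23)) = (-436 - 3*I*sqrt(3))/(173 + 23/17) = (-436 - 3*I*sqrt(3))/(2964/17) = (-436 - 3*I*sqrt(3))*(17/2964) = -1853/741 - 17*I*sqrt(3)/988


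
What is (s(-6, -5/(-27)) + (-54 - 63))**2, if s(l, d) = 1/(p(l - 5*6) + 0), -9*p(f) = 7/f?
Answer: 245025/49 ≈ 5000.5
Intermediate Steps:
p(f) = -7/(9*f)
s(l, d) = 270/7 - 9*l/7 (s(l, d) = 1/(-7/(9*(l - 5*6)) + 0) = 1/(-7/(9*(l - 1*30)) + 0) = 1/(-7/(9*(l - 30)) + 0) = 1/(-7/(9*(-30 + l)) + 0) = 1/(-7/(9*(-30 + l))) = 270/7 - 9*l/7)
(s(-6, -5/(-27)) + (-54 - 63))**2 = ((270/7 - 9/7*(-6)) + (-54 - 63))**2 = ((270/7 + 54/7) - 117)**2 = (324/7 - 117)**2 = (-495/7)**2 = 245025/49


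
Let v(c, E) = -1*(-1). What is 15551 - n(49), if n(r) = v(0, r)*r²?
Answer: 13150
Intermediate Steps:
v(c, E) = 1
n(r) = r² (n(r) = 1*r² = r²)
15551 - n(49) = 15551 - 1*49² = 15551 - 1*2401 = 15551 - 2401 = 13150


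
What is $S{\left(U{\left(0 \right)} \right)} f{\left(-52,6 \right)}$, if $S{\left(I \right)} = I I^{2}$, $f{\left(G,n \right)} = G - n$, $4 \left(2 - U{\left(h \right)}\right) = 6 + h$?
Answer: $- \frac{29}{4} \approx -7.25$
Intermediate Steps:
$U{\left(h \right)} = \frac{1}{2} - \frac{h}{4}$ ($U{\left(h \right)} = 2 - \frac{6 + h}{4} = 2 - \left(\frac{3}{2} + \frac{h}{4}\right) = \frac{1}{2} - \frac{h}{4}$)
$S{\left(I \right)} = I^{3}$
$S{\left(U{\left(0 \right)} \right)} f{\left(-52,6 \right)} = \left(\frac{1}{2} - 0\right)^{3} \left(-52 - 6\right) = \left(\frac{1}{2} + 0\right)^{3} \left(-52 - 6\right) = \left(\frac{1}{2}\right)^{3} \left(-58\right) = \frac{1}{8} \left(-58\right) = - \frac{29}{4}$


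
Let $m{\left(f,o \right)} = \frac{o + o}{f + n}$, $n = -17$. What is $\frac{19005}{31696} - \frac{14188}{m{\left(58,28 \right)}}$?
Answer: $- \frac{329227723}{31696} \approx -10387.0$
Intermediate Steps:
$m{\left(f,o \right)} = \frac{2 o}{-17 + f}$ ($m{\left(f,o \right)} = \frac{o + o}{f - 17} = \frac{2 o}{-17 + f}$)
$\frac{19005}{31696} - \frac{14188}{m{\left(58,28 \right)}} = \frac{19005}{31696} - \frac{14188}{2 \cdot 28 \frac{1}{-17 + 58}} = 19005 \cdot \frac{1}{31696} - \frac{14188}{2 \cdot 28 \cdot \frac{1}{41}} = \frac{2715}{4528} - \frac{14188}{2 \cdot 28 \cdot \frac{1}{41}} = \frac{2715}{4528} - \frac{14188}{\frac{56}{41}} = \frac{2715}{4528} - \frac{145427}{14} = - \frac{329227723}{31696}$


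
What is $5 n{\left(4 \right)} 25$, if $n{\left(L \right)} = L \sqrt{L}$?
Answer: $1000$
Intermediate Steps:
$n{\left(L \right)} = L^{\frac{3}{2}}$
$5 n{\left(4 \right)} 25 = 5 \cdot 4^{\frac{3}{2}} \cdot 25 = 5 \cdot 8 \cdot 25 = 40 \cdot 25 = 1000$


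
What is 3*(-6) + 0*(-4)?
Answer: -18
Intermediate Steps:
3*(-6) + 0*(-4) = -18 + 0 = -18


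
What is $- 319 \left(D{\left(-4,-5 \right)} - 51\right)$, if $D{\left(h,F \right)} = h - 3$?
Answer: $18502$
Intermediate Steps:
$D{\left(h,F \right)} = -3 + h$
$- 319 \left(D{\left(-4,-5 \right)} - 51\right) = - 319 \left(\left(-3 - 4\right) - 51\right) = - 319 \left(-7 - 51\right) = \left(-319\right) \left(-58\right) = 18502$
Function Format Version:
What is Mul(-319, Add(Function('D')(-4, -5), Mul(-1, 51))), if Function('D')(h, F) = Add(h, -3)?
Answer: 18502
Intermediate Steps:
Function('D')(h, F) = Add(-3, h)
Mul(-319, Add(Function('D')(-4, -5), Mul(-1, 51))) = Mul(-319, Add(Add(-3, -4), Mul(-1, 51))) = Mul(-319, Add(-7, -51)) = Mul(-319, -58) = 18502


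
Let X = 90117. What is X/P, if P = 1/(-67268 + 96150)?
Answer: 2602759194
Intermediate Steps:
P = 1/28882 ≈ 3.4624e-5
X/P = 90117/(1/28882) = 90117*28882 = 2602759194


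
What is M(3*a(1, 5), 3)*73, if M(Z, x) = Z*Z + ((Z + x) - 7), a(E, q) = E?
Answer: 584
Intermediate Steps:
M(Z, x) = -7 + Z + x + Z**2 (M(Z, x) = Z**2 + (-7 + Z + x) = -7 + Z + x + Z**2)
M(3*a(1, 5), 3)*73 = (-7 + 3*1 + 3 + (3*1)**2)*73 = (-7 + 3 + 3 + 3**2)*73 = (-7 + 3 + 3 + 9)*73 = 8*73 = 584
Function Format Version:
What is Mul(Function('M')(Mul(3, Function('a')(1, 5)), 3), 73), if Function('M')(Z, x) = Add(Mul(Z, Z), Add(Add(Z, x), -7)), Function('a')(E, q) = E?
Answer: 584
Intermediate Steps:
Function('M')(Z, x) = Add(-7, Z, x, Pow(Z, 2)) (Function('M')(Z, x) = Add(Pow(Z, 2), Add(-7, Z, x)) = Add(-7, Z, x, Pow(Z, 2)))
Mul(Function('M')(Mul(3, Function('a')(1, 5)), 3), 73) = Mul(Add(-7, Mul(3, 1), 3, Pow(Mul(3, 1), 2)), 73) = Mul(Add(-7, 3, 3, Pow(3, 2)), 73) = Mul(Add(-7, 3, 3, 9), 73) = Mul(8, 73) = 584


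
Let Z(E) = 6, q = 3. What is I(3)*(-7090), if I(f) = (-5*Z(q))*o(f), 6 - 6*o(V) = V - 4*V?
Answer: 531750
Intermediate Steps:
o(V) = 1 + V/2 (o(V) = 1 - (V - 4*V)/6 = 1 - (-1)*V/2 = 1 + V/2)
I(f) = -30 - 15*f (I(f) = (-5*6)*(1 + f/2) = -30*(1 + f/2) = -30 - 15*f)
I(3)*(-7090) = (-30 - 15*3)*(-7090) = (-30 - 45)*(-7090) = -75*(-7090) = 531750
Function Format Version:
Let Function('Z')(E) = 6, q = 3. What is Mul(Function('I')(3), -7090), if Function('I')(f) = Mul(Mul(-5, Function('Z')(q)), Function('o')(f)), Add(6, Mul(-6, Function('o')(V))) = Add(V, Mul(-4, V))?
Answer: 531750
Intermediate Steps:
Function('o')(V) = Add(1, Mul(Rational(1, 2), V)) (Function('o')(V) = Add(1, Mul(Rational(-1, 6), Add(V, Mul(-4, V)))) = Add(1, Mul(Rational(-1, 6), Mul(-3, V))) = Add(1, Mul(Rational(1, 2), V)))
Function('I')(f) = Add(-30, Mul(-15, f)) (Function('I')(f) = Mul(Mul(-5, 6), Add(1, Mul(Rational(1, 2), f))) = Mul(-30, Add(1, Mul(Rational(1, 2), f))) = Add(-30, Mul(-15, f)))
Mul(Function('I')(3), -7090) = Mul(Add(-30, Mul(-15, 3)), -7090) = Mul(Add(-30, -45), -7090) = Mul(-75, -7090) = 531750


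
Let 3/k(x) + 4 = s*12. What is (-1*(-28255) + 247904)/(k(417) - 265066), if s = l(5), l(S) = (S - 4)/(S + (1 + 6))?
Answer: -276159/265067 ≈ -1.0418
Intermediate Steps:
l(S) = (-4 + S)/(7 + S) (l(S) = (-4 + S)/(S + 7) = (-4 + S)/(7 + S))
s = 1/12 (s = (-4 + 5)/(7 + 5) = 1/12 ≈ 0.083333)
k(x) = -1 (k(x) = 3/(-4 + (1/12)*12) = 3/(-4 + 1) = 3/(-3) = 3*(-1/3) = -1)
(-1*(-28255) + 247904)/(k(417) - 265066) = (-1*(-28255) + 247904)/(-1 - 265066) = (28255 + 247904)/(-265067) = 276159*(-1/265067) = -276159/265067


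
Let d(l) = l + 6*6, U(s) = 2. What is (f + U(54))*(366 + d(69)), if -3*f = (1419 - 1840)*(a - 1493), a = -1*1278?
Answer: -183153845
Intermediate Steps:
a = -1278
d(l) = 36 + l (d(l) = l + 36 = 36 + l)
f = -1166591/3 (f = -(1419 - 1840)*(-1278 - 1493)/3 = -(-421)*(-2771)/3 = -1/3*1166591 = -1166591/3 ≈ -3.8886e+5)
(f + U(54))*(366 + d(69)) = (-1166591/3 + 2)*(366 + (36 + 69)) = -1166585*(366 + 105)/3 = -1166585/3*471 = -183153845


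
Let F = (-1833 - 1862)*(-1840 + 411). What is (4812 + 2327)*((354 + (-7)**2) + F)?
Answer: 37697903562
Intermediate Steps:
F = 5280155 (F = -3695*(-1429) = 5280155)
(4812 + 2327)*((354 + (-7)**2) + F) = (4812 + 2327)*((354 + (-7)**2) + 5280155) = 7139*((354 + 49) + 5280155) = 7139*(403 + 5280155) = 7139*5280558 = 37697903562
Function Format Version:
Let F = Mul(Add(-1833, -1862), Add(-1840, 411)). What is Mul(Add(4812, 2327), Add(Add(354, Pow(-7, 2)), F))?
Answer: 37697903562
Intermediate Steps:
F = 5280155 (F = Mul(-3695, -1429) = 5280155)
Mul(Add(4812, 2327), Add(Add(354, Pow(-7, 2)), F)) = Mul(Add(4812, 2327), Add(Add(354, Pow(-7, 2)), 5280155)) = Mul(7139, Add(Add(354, 49), 5280155)) = Mul(7139, Add(403, 5280155)) = Mul(7139, 5280558) = 37697903562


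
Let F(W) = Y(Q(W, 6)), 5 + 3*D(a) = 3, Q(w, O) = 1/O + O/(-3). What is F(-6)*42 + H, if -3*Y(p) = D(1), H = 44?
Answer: 160/3 ≈ 53.333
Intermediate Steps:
Q(w, O) = 1/O - O/3 (Q(w, O) = 1/O + O*(-⅓) = 1/O - O/3)
D(a) = -⅔ (D(a) = -5/3 + (⅓)*3 = -5/3 + 1 = -⅔)
Y(p) = 2/9 (Y(p) = -⅓*(-⅔) = 2/9)
F(W) = 2/9
F(-6)*42 + H = (2/9)*42 + 44 = 28/3 + 44 = 160/3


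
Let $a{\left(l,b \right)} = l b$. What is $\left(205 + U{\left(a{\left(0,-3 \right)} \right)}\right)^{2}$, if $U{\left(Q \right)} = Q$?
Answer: $42025$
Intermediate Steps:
$a{\left(l,b \right)} = b l$
$\left(205 + U{\left(a{\left(0,-3 \right)} \right)}\right)^{2} = \left(205 - 0\right)^{2} = \left(205 + 0\right)^{2} = 205^{2} = 42025$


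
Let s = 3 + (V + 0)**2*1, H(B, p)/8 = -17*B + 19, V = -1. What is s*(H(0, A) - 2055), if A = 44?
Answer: -7612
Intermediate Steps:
H(B, p) = 152 - 136*B (H(B, p) = 8*(-17*B + 19) = 8*(19 - 17*B) = 152 - 136*B)
s = 4 (s = 3 + (-1 + 0)**2*1 = 3 + (-1)**2*1 = 3 + 1*1 = 3 + 1 = 4)
s*(H(0, A) - 2055) = 4*((152 - 136*0) - 2055) = 4*((152 + 0) - 2055) = 4*(152 - 2055) = 4*(-1903) = -7612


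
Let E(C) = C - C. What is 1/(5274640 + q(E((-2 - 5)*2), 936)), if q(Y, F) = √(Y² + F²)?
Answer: 1/5275576 ≈ 1.8955e-7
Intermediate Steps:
E(C) = 0
q(Y, F) = √(F² + Y²)
1/(5274640 + q(E((-2 - 5)*2), 936)) = 1/(5274640 + √(936² + 0²)) = 1/(5274640 + √(876096 + 0)) = 1/(5274640 + √876096) = 1/(5274640 + 936) = 1/5275576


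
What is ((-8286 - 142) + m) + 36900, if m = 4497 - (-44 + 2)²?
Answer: 31205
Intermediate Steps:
m = 2733 (m = 4497 - 1*(-42)² = 4497 - 1*1764 = 4497 - 1764 = 2733)
((-8286 - 142) + m) + 36900 = ((-8286 - 142) + 2733) + 36900 = (-8428 + 2733) + 36900 = -5695 + 36900 = 31205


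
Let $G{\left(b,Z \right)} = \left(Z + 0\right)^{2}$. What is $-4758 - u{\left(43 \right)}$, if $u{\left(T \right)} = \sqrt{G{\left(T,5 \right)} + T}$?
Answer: $-4758 - 2 \sqrt{17} \approx -4766.3$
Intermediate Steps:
$G{\left(b,Z \right)} = Z^{2}$
$u{\left(T \right)} = \sqrt{25 + T}$ ($u{\left(T \right)} = \sqrt{5^{2} + T} = \sqrt{25 + T}$)
$-4758 - u{\left(43 \right)} = -4758 - \sqrt{25 + 43} = -4758 - \sqrt{68} = -4758 - 2 \sqrt{17}$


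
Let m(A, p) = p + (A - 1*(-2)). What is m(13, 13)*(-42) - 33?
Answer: -1209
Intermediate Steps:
m(A, p) = 2 + A + p (m(A, p) = p + (A + 2) = p + (2 + A) = 2 + A + p)
m(13, 13)*(-42) - 33 = (2 + 13 + 13)*(-42) - 33 = 28*(-42) - 33 = -1176 - 33 = -1209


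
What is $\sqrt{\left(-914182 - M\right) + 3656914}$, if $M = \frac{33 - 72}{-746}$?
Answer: $\frac{\sqrt{1526374212618}}{746} \approx 1656.1$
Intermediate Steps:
$M = \frac{39}{746}$ ($M = \left(- \frac{1}{746}\right) \left(-39\right) = \frac{39}{746} \approx 0.052279$)
$\sqrt{\left(-914182 - M\right) + 3656914} = \sqrt{\left(-914182 - \frac{39}{746}\right) + 3656914} = \sqrt{- \frac{681979811}{746} + 3656914} = \sqrt{\frac{2046078033}{746}} = \frac{\sqrt{1526374212618}}{746}$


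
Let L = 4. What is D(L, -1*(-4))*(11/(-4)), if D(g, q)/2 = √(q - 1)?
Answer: -11*√3/2 ≈ -9.5263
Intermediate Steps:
D(g, q) = 2*√(-1 + q) (D(g, q) = 2*√(q - 1) = 2*√(-1 + q))
D(L, -1*(-4))*(11/(-4)) = (2*√(-1 - 1*(-4)))*(11/(-4)) = (2*√(-1 + 4))*(11*(-¼)) = (2*√3)*(-11/4) = -11*√3/2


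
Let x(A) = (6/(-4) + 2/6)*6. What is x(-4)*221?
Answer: -1547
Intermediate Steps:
x(A) = -7 (x(A) = (6*(-¼) + 2*(⅙))*6 = (-3/2 + ⅓)*6 = -7/6*6 = -7)
x(-4)*221 = -7*221 = -1547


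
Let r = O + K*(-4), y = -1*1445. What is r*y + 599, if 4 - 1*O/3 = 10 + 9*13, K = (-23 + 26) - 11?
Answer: 487564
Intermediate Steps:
K = -8 (K = 3 - 11 = -8)
y = -1445
O = -369 (O = 12 - 3*(10 + 9*13) = 12 - 3*(10 + 117) = 12 - 3*127 = 12 - 381 = -369)
r = -337 (r = -369 - 8*(-4) = -369 + 32 = -337)
r*y + 599 = -337*(-1445) + 599 = 486965 + 599 = 487564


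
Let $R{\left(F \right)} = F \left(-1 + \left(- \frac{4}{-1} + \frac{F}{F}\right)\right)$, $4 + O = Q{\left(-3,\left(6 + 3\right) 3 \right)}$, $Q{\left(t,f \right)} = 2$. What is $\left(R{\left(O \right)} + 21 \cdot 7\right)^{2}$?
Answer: $19321$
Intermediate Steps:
$O = -2$ ($O = -4 + 2 = -2$)
$R{\left(F \right)} = 4 F$ ($R{\left(F \right)} = F \left(-1 + \left(\left(-4\right) \left(-1\right) + 1\right)\right) = F \left(-1 + \left(4 + 1\right)\right) = F \left(-1 + 5\right) = F 4 = 4 F$)
$\left(R{\left(O \right)} + 21 \cdot 7\right)^{2} = \left(4 \left(-2\right) + 21 \cdot 7\right)^{2} = \left(-8 + 147\right)^{2} = 139^{2} = 19321$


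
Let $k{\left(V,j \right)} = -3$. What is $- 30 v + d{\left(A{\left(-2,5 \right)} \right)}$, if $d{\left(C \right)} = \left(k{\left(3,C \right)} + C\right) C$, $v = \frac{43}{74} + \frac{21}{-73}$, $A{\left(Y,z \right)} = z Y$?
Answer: $\frac{327355}{2701} \approx 121.2$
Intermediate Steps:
$A{\left(Y,z \right)} = Y z$
$v = \frac{1585}{5402}$ ($v = 43 \cdot \frac{1}{74} + 21 \left(- \frac{1}{73}\right) = \frac{43}{74} - \frac{21}{73} = \frac{1585}{5402} \approx 0.29341$)
$d{\left(C \right)} = C \left(-3 + C\right)$ ($d{\left(C \right)} = \left(-3 + C\right) C = C \left(-3 + C\right)$)
$- 30 v + d{\left(A{\left(-2,5 \right)} \right)} = \left(-30\right) \frac{1585}{5402} + \left(-2\right) 5 \left(-3 - 10\right) = - \frac{23775}{2701} - 10 \left(-3 - 10\right) = - \frac{23775}{2701} - -130 = - \frac{23775}{2701} + 130 = \frac{327355}{2701}$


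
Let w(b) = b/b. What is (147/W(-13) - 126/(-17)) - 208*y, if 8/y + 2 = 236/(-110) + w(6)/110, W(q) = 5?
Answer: 261263/595 ≈ 439.10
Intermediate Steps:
w(b) = 1
y = -176/91 (y = 8/(-2 + (236/(-110) + 1/110)) = 8/(-2 + (236*(-1/110) + 1*(1/110))) = 8/(-2 + (-118/55 + 1/110)) = 8/(-2 - 47/22) = 8/(-91/22) = 8*(-22/91) = -176/91 ≈ -1.9341)
(147/W(-13) - 126/(-17)) - 208*y = (147/5 - 126/(-17)) - 208*(-176/91) = (147*(⅕) - 126*(-1/17)) + 2816/7 = (147/5 + 126/17) + 2816/7 = 3129/85 + 2816/7 = 261263/595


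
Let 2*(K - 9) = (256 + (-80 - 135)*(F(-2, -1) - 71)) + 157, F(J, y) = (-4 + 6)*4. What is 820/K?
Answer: 205/1747 ≈ 0.11734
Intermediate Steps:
F(J, y) = 8 (F(J, y) = 2*4 = 8)
K = 6988 (K = 9 + ((256 + (-80 - 135)*(8 - 71)) + 157)/2 = 9 + ((256 - 215*(-63)) + 157)/2 = 9 + ((256 + 13545) + 157)/2 = 9 + (13801 + 157)/2 = 9 + (1/2)*13958 = 9 + 6979 = 6988)
820/K = 820/6988 = 820*(1/6988) = 205/1747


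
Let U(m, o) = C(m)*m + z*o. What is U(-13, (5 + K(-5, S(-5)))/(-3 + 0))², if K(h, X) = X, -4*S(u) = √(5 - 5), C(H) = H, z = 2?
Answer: 247009/9 ≈ 27445.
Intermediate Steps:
S(u) = 0 (S(u) = -√(5 - 5)/4 = -√0/4 = -¼*0 = 0)
U(m, o) = m² + 2*o (U(m, o) = m*m + 2*o = m² + 2*o)
U(-13, (5 + K(-5, S(-5)))/(-3 + 0))² = ((-13)² + 2*((5 + 0)/(-3 + 0)))² = (169 + 2*(5/(-3)))² = (169 + 2*(5*(-⅓)))² = (169 + 2*(-5/3))² = (169 - 10/3)² = (497/3)² = 247009/9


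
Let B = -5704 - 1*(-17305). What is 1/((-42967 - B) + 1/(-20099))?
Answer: -20099/1096762233 ≈ -1.8326e-5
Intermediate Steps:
B = 11601 (B = -5704 + 17305 = 11601)
1/((-42967 - B) + 1/(-20099)) = 1/((-42967 - 1*11601) + 1/(-20099)) = 1/((-42967 - 11601) - 1/20099) = 1/(-54568 - 1/20099) = 1/(-1096762233/20099) = -20099/1096762233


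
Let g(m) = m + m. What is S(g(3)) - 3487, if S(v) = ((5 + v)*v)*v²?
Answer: -1111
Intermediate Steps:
g(m) = 2*m
S(v) = v³*(5 + v) (S(v) = (v*(5 + v))*v² = v³*(5 + v))
S(g(3)) - 3487 = (2*3)³*(5 + 2*3) - 3487 = 6³*(5 + 6) - 3487 = 216*11 - 3487 = 2376 - 3487 = -1111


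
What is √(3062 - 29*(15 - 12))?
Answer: 5*√119 ≈ 54.544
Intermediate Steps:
√(3062 - 29*(15 - 12)) = √(3062 - 29*3) = √(3062 - 87) = √2975 = 5*√119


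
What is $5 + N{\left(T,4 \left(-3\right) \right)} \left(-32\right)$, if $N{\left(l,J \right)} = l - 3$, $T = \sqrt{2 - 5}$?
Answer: $101 - 32 i \sqrt{3} \approx 101.0 - 55.426 i$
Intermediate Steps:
$T = i \sqrt{3}$ ($T = \sqrt{-3} = i \sqrt{3} \approx 1.732 i$)
$N{\left(l,J \right)} = -3 + l$
$5 + N{\left(T,4 \left(-3\right) \right)} \left(-32\right) = 5 + \left(-3 + i \sqrt{3}\right) \left(-32\right) = 5 + \left(96 - 32 i \sqrt{3}\right) = 101 - 32 i \sqrt{3}$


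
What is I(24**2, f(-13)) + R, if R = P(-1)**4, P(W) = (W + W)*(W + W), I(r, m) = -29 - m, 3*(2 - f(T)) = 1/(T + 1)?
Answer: 8099/36 ≈ 224.97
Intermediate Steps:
f(T) = 2 - 1/(3*(1 + T)) (f(T) = 2 - 1/(3*(T + 1)) = 2 - 1/(3*(1 + T)))
P(W) = 4*W**2 (P(W) = (2*W)*(2*W) = 4*W**2)
R = 256 (R = (4*(-1)**2)**4 = (4*1)**4 = 4**4 = 256)
I(24**2, f(-13)) + R = (-29 - (5 + 6*(-13))/(3*(1 - 13))) + 256 = (-29 - (5 - 78)/(3*(-12))) + 256 = (-29 - (-1)*(-73)/(3*12)) + 256 = (-29 - 1*73/36) + 256 = (-29 - 73/36) + 256 = -1117/36 + 256 = 8099/36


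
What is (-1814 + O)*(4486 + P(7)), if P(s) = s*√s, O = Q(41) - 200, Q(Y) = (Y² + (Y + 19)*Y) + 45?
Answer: 9743592 + 15204*√7 ≈ 9.7838e+6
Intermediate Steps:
Q(Y) = 45 + Y² + Y*(19 + Y) (Q(Y) = (Y² + (19 + Y)*Y) + 45 = (Y² + Y*(19 + Y)) + 45 = 45 + Y² + Y*(19 + Y))
O = 3986 (O = (45 + 2*41² + 19*41) - 200 = (45 + 2*1681 + 779) - 200 = (45 + 3362 + 779) - 200 = 4186 - 200 = 3986)
P(s) = s^(3/2)
(-1814 + O)*(4486 + P(7)) = (-1814 + 3986)*(4486 + 7^(3/2)) = 2172*(4486 + 7*√7) = 9743592 + 15204*√7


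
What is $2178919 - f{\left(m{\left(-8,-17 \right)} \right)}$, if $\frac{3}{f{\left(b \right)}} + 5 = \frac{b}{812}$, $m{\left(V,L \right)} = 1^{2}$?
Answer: $\frac{2948078219}{1353} \approx 2.1789 \cdot 10^{6}$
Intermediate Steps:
$m{\left(V,L \right)} = 1$
$f{\left(b \right)} = \frac{3}{-5 + \frac{b}{812}}$
$2178919 - f{\left(m{\left(-8,-17 \right)} \right)} = 2178919 - \frac{2436}{-4060 + 1} = 2178919 - \frac{2436}{-4059} = 2178919 - 2436 \left(- \frac{1}{4059}\right) = 2178919 - - \frac{812}{1353} = 2178919 + \frac{812}{1353} = \frac{2948078219}{1353}$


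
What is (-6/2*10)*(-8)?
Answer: 240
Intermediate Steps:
(-6/2*10)*(-8) = (-6*1/2*10)*(-8) = -3*10*(-8) = -30*(-8) = 240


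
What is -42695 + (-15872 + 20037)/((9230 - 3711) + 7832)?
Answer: -570016780/13351 ≈ -42695.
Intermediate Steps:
-42695 + (-15872 + 20037)/((9230 - 3711) + 7832) = -42695 + 4165/(5519 + 7832) = -42695 + 4165/13351 = -570016780/13351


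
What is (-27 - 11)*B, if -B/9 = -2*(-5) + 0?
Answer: 3420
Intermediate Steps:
B = -90 (B = -9*(-2*(-5) + 0) = -9*(10 + 0) = -9*10 = -90)
(-27 - 11)*B = (-27 - 11)*(-90) = -38*(-90) = 3420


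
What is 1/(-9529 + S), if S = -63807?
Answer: -1/73336 ≈ -1.3636e-5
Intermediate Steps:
1/(-9529 + S) = 1/(-9529 - 63807) = 1/(-73336) = -1/73336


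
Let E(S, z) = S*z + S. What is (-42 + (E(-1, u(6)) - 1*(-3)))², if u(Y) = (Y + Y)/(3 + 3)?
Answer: 1764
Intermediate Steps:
u(Y) = Y/3 (u(Y) = (2*Y)/6 = (2*Y)*(⅙) = Y/3)
E(S, z) = S + S*z
(-42 + (E(-1, u(6)) - 1*(-3)))² = (-42 + (-(1 + (⅓)*6) - 1*(-3)))² = (-42 + (-(1 + 2) + 3))² = (-42 + (-1*3 + 3))² = (-42 + (-3 + 3))² = (-42 + 0)² = (-42)² = 1764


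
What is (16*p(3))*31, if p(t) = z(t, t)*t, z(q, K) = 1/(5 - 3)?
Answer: 744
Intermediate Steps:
z(q, K) = ½ (z(q, K) = 1/2 = ½)
p(t) = t/2
(16*p(3))*31 = (16*((½)*3))*31 = (16*(3/2))*31 = 24*31 = 744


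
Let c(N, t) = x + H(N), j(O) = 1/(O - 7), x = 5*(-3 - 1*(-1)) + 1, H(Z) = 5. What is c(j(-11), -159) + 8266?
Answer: 8262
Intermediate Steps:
x = -9 (x = 5*(-3 + 1) + 1 = 5*(-2) + 1 = -10 + 1 = -9)
j(O) = 1/(-7 + O)
c(N, t) = -4 (c(N, t) = -9 + 5 = -4)
c(j(-11), -159) + 8266 = -4 + 8266 = 8262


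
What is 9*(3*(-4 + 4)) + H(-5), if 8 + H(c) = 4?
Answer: -4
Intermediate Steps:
H(c) = -4 (H(c) = -8 + 4 = -4)
9*(3*(-4 + 4)) + H(-5) = 9*(3*(-4 + 4)) - 4 = 9*(3*0) - 4 = 9*0 - 4 = 0 - 4 = -4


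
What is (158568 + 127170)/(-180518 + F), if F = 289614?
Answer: 142869/54548 ≈ 2.6191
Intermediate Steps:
(158568 + 127170)/(-180518 + F) = (158568 + 127170)/(-180518 + 289614) = 285738/109096 = 285738*(1/109096) = 142869/54548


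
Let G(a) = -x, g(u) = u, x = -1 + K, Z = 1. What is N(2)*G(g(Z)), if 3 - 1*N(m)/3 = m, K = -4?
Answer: 15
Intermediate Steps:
N(m) = 9 - 3*m
x = -5 (x = -1 - 4 = -5)
G(a) = 5 (G(a) = -1*(-5) = 5)
N(2)*G(g(Z)) = (9 - 3*2)*5 = (9 - 6)*5 = 3*5 = 15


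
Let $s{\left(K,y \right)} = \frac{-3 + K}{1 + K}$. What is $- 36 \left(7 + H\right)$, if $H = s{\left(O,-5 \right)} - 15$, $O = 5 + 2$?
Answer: $270$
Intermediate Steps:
$O = 7$
$s{\left(K,y \right)} = \frac{-3 + K}{1 + K}$
$H = - \frac{29}{2}$ ($H = \frac{-3 + 7}{1 + 7} - 15 = \frac{1}{8} \cdot 4 - 15 = \frac{1}{2} - 15 = - \frac{29}{2} \approx -14.5$)
$- 36 \left(7 + H\right) = - 36 \left(7 - \frac{29}{2}\right) = \left(-36\right) \left(- \frac{15}{2}\right) = 270$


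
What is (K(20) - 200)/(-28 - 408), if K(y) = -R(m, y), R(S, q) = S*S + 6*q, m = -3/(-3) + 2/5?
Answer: 8049/10900 ≈ 0.73844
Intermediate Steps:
m = 7/5 (m = -3*(-1/3) + 2*(1/5) = 1 + 2/5 = 7/5 ≈ 1.4000)
R(S, q) = S**2 + 6*q
K(y) = -49/25 - 6*y (K(y) = -((7/5)**2 + 6*y) = -(49/25 + 6*y) = -49/25 - 6*y)
(K(20) - 200)/(-28 - 408) = ((-49/25 - 6*20) - 200)/(-28 - 408) = ((-49/25 - 120) - 200)/(-436) = (-3049/25 - 200)*(-1/436) = -8049/25*(-1/436) = 8049/10900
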